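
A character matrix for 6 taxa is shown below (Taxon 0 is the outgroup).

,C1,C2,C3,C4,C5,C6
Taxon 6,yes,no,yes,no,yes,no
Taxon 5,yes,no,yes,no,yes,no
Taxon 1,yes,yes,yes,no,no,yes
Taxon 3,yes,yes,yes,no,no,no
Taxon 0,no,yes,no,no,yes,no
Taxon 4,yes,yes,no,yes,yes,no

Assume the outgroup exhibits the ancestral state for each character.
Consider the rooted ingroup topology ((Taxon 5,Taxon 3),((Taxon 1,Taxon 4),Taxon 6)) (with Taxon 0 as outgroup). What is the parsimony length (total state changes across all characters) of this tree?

9

Map each character onto ((Taxon 5,Taxon 3),((Taxon 1,Taxon 4),Taxon 6)) (rooted by Taxon 0) and count the minimum state changes it requires (Fitch parsimony):
C1: 1; C2: 2; C3: 2; C4: 1; C5: 2; C6: 1.
Total tree length = 9.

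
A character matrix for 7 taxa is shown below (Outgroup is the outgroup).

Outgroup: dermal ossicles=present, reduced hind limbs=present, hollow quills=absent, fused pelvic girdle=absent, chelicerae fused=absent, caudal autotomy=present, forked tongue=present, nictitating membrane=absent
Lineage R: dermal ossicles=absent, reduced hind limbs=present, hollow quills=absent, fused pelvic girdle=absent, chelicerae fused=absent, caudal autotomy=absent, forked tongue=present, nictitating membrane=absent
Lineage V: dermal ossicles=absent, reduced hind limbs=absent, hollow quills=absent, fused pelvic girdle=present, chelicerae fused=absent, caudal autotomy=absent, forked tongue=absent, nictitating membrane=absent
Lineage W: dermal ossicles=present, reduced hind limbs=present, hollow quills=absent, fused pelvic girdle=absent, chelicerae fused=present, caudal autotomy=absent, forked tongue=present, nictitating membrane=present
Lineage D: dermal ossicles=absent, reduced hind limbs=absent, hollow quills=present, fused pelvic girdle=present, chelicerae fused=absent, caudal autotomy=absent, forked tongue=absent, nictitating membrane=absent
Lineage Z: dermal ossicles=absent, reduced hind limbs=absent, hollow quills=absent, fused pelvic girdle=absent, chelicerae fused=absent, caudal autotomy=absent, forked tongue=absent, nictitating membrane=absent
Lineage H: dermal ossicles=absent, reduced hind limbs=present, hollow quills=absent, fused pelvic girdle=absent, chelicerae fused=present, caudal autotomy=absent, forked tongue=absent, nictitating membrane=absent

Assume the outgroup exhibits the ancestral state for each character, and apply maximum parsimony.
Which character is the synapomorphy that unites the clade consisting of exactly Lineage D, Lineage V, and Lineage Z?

reduced hind limbs

Character polarity is set by the outgroup: the derived state is whichever differs from the outgroup's state, so for dermal ossicles, reduced hind limbs, caudal autotomy, forked tongue the derived state is 'absent', and for the remaining characters it is 'present'.
dermal ossicles: derived state 'absent' in Lineage D, Lineage H, Lineage R, Lineage V, and Lineage Z only — synapomorphy for {Lineage D, Lineage H, Lineage R, Lineage V, Lineage Z}.
reduced hind limbs (derived state 'absent') is shared by Lineage D, Lineage V, and Lineage Z — a synapomorphy uniting that clade.
hollow quills (derived state 'present') is unique to Lineage D (autapomorphy; uninformative for grouping).
fused pelvic girdle (derived state 'present') is shared by Lineage D and Lineage V — a synapomorphy uniting that clade.
chelicerae fused groups Lineage H and Lineage W, which is incompatible with the clades supported by the remaining characters; treating it as convergent (homoplasy) costs fewer steps than any alternative tree.
All ingroup taxa share the derived state 'absent' for caudal autotomy; it defines the ingroup but does not resolve relationships within it.
forked tongue (derived state 'absent') is shared by Lineage D, Lineage H, Lineage V, and Lineage Z — a synapomorphy uniting that clade.
nictitating membrane: derived state 'present' in Lineage W only — an autapomorphy, so it tells us nothing about relationships among taxa.
Most parsimonious ingroup topology: ((Lineage R,(((Lineage V,Lineage D),Lineage Z),Lineage H)),Lineage W).
The clade {Lineage D, Lineage V, Lineage Z} is supported by reduced hind limbs: its derived state 'absent' occurs in exactly those taxa and in no other taxon (including the outgroup).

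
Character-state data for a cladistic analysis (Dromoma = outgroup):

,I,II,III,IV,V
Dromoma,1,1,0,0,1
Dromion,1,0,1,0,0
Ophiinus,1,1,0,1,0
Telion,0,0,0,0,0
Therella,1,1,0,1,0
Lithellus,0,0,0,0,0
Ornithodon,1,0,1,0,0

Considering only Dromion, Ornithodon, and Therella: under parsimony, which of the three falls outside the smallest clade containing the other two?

Character polarity is set by the outgroup: the derived state is whichever differs from the outgroup's state, so for I, II, V the derived state is '0', and for the remaining characters it is '1'.
I: derived state '0' in Lithellus and Telion only — synapomorphy for {Lithellus, Telion}.
Only Dromion, Lithellus, Ornithodon, and Telion show the derived state '0' for II, supporting them as a clade.
III: derived state '1' in Dromion and Ornithodon only — synapomorphy for {Dromion, Ornithodon}.
Only Ophiinus and Therella show the derived state '1' for IV, supporting them as a clade.
V (derived state '0') is shared by all ingroup taxa — unites the whole ingroup.
Most parsimonious ingroup topology: (((Dromion,Ornithodon),(Telion,Lithellus)),(Ophiinus,Therella)).
Dromion and Ornithodon share a more recent common ancestor with each other than either does with Therella, so Therella is the least closely related of the three.

Therella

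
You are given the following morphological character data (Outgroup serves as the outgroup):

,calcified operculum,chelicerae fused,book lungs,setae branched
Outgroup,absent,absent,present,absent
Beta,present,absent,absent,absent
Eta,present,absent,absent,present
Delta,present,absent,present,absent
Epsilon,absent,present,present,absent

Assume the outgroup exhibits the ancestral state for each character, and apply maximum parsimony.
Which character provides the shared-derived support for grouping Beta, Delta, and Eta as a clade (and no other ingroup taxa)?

calcified operculum

Character polarity is set by the outgroup: the derived state is whichever differs from the outgroup's state, so for book lungs the derived state is 'absent', and for the remaining characters it is 'present'.
Only Beta, Delta, and Eta show the derived state 'present' for calcified operculum, supporting them as a clade.
chelicerae fused (derived state 'present') is unique to Epsilon (autapomorphy; uninformative for grouping).
book lungs: derived state 'absent' in Beta and Eta only — synapomorphy for {Beta, Eta}.
setae branched: derived state 'present' in Eta only — an autapomorphy, so it tells us nothing about relationships among taxa.
Most parsimonious ingroup topology: (((Beta,Eta),Delta),Epsilon).
The clade {Beta, Delta, Eta} is supported by calcified operculum: its derived state 'present' occurs in exactly those taxa and in no other taxon (including the outgroup).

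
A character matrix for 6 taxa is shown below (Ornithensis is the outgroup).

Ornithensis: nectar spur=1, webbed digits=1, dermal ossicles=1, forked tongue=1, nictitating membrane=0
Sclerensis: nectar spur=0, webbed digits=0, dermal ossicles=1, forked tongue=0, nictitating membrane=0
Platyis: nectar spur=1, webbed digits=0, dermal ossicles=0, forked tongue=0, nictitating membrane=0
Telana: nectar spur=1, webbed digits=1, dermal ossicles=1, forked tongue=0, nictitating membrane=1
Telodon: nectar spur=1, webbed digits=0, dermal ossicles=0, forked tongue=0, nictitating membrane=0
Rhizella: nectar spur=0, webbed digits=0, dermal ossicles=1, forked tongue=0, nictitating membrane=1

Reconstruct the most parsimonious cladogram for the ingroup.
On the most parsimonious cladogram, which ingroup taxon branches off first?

Telana

Character polarity is set by the outgroup: the derived state is whichever differs from the outgroup's state, so for nectar spur, webbed digits, dermal ossicles, forked tongue the derived state is '0', and for the remaining characters it is '1'.
nectar spur: derived state '0' in Rhizella and Sclerensis only — synapomorphy for {Rhizella, Sclerensis}.
webbed digits: derived state '0' in Platyis, Rhizella, Sclerensis, and Telodon only — synapomorphy for {Platyis, Rhizella, Sclerensis, Telodon}.
dermal ossicles: derived state '0' in Platyis and Telodon only — synapomorphy for {Platyis, Telodon}.
forked tongue (derived state '0') is shared by all ingroup taxa — unites the whole ingroup.
nictitating membrane (state '1') occurs in Rhizella and Telana but conflicts with the nesting implied by the other characters — most parsimoniously interpreted as homoplasy.
Most parsimonious ingroup topology: (((Sclerensis,Rhizella),(Platyis,Telodon)),Telana).
Telana is sister to the clade containing all other ingroup taxa, so it is the earliest-diverging (most basal) ingroup lineage.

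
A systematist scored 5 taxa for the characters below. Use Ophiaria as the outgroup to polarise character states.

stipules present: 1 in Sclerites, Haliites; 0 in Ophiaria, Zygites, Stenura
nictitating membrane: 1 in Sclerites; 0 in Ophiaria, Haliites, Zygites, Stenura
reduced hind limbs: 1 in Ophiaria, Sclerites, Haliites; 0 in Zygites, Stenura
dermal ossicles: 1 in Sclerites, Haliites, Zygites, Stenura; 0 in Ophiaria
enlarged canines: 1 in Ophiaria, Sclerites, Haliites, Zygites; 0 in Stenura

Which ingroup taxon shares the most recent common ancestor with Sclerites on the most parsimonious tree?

Haliites

Character polarity is set by the outgroup: the derived state is whichever differs from the outgroup's state, so for reduced hind limbs, enlarged canines the derived state is '0', and for the remaining characters it is '1'.
stipules present (derived state '1') is shared by Haliites and Sclerites — a synapomorphy uniting that clade.
nictitating membrane (derived state '1') is unique to Sclerites (autapomorphy; uninformative for grouping).
reduced hind limbs (derived state '0') is shared by Stenura and Zygites — a synapomorphy uniting that clade.
All ingroup taxa share the derived state '1' for dermal ossicles; it defines the ingroup but does not resolve relationships within it.
enlarged canines: derived state '0' in Stenura only — an autapomorphy, so it tells us nothing about relationships among taxa.
Most parsimonious ingroup topology: ((Sclerites,Haliites),(Zygites,Stenura)).
Sclerites and Haliites form a cherry on this tree, so they are sister taxa.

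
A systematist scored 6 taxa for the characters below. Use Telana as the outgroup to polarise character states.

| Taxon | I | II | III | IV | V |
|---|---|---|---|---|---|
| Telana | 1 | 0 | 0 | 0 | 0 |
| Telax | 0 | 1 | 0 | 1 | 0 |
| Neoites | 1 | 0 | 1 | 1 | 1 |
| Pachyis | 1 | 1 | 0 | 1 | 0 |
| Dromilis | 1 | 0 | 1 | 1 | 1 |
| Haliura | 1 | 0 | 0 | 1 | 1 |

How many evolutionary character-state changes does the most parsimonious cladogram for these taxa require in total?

Character polarity is set by the outgroup: the derived state is whichever differs from the outgroup's state, so for I the derived state is '0', and for the remaining characters it is '1'.
I (derived state '0') is unique to Telax (autapomorphy; uninformative for grouping).
Only Pachyis and Telax show the derived state '1' for II, supporting them as a clade.
Only Dromilis and Neoites show the derived state '1' for III, supporting them as a clade.
IV (derived state '1') is shared by all ingroup taxa — unites the whole ingroup.
V (derived state '1') is shared by Dromilis, Haliura, and Neoites — a synapomorphy uniting that clade.
Most parsimonious ingroup topology: ((Telax,Pachyis),((Neoites,Dromilis),Haliura)).
Changes per character on this tree: I: 1; II: 1; III: 1; IV: 1; V: 1.
Total = 5.

5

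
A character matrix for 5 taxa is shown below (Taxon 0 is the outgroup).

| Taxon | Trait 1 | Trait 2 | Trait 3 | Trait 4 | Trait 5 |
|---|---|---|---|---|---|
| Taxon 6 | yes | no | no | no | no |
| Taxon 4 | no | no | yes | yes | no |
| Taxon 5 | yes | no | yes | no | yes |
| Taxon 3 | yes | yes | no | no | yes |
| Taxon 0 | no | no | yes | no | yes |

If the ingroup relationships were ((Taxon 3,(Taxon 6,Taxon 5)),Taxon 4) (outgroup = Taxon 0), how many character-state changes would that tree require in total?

7

Map each character onto ((Taxon 3,(Taxon 6,Taxon 5)),Taxon 4) (rooted by Taxon 0) and count the minimum state changes it requires (Fitch parsimony):
Trait 1: 1; Trait 2: 1; Trait 3: 2; Trait 4: 1; Trait 5: 2.
Total tree length = 7.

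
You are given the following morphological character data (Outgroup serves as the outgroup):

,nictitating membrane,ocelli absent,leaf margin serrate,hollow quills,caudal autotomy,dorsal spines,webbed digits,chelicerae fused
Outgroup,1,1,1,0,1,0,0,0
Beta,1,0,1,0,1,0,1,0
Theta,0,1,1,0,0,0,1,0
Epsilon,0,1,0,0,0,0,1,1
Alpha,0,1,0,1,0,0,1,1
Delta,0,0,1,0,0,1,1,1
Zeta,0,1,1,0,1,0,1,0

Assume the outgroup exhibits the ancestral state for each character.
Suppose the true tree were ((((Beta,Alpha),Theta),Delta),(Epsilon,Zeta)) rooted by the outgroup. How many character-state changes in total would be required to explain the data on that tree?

Map each character onto ((((Beta,Alpha),Theta),Delta),(Epsilon,Zeta)) (rooted by Outgroup) and count the minimum state changes it requires (Fitch parsimony):
nictitating membrane: 2; ocelli absent: 2; leaf margin serrate: 2; hollow quills: 1; caudal autotomy: 3; dorsal spines: 1; webbed digits: 1; chelicerae fused: 3.
Total tree length = 15.

15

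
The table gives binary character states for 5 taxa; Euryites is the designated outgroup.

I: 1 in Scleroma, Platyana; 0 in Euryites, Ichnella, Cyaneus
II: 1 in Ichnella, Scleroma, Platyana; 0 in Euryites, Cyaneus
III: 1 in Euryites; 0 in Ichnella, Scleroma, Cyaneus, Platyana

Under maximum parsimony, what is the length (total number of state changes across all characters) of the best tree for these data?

3

Character polarity is set by the outgroup: the derived state is whichever differs from the outgroup's state, so for III the derived state is '0', and for the remaining characters it is '1'.
I (derived state '1') is shared by Platyana and Scleroma — a synapomorphy uniting that clade.
II: derived state '1' in Ichnella, Platyana, and Scleroma only — synapomorphy for {Ichnella, Platyana, Scleroma}.
All ingroup taxa share the derived state '0' for III; it defines the ingroup but does not resolve relationships within it.
Most parsimonious ingroup topology: ((Ichnella,(Scleroma,Platyana)),Cyaneus).
Changes per character on this tree: I: 1; II: 1; III: 1.
Total = 3.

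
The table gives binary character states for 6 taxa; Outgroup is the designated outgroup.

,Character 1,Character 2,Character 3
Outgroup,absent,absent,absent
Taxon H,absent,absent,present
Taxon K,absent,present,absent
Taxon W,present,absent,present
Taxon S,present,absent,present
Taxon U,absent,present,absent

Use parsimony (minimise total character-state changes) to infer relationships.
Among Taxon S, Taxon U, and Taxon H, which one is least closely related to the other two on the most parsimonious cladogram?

Taxon U

The outgroup has state 'absent' for every character, so 'present' is the derived state throughout.
Character 1 (derived state 'present') is shared by Taxon S and Taxon W — a synapomorphy uniting that clade.
Character 2 (derived state 'present') is shared by Taxon K and Taxon U — a synapomorphy uniting that clade.
Only Taxon H, Taxon S, and Taxon W show the derived state 'present' for Character 3, supporting them as a clade.
Most parsimonious ingroup topology: ((Taxon H,(Taxon W,Taxon S)),(Taxon K,Taxon U)).
Taxon S and Taxon H share a more recent common ancestor with each other than either does with Taxon U, so Taxon U is the least closely related of the three.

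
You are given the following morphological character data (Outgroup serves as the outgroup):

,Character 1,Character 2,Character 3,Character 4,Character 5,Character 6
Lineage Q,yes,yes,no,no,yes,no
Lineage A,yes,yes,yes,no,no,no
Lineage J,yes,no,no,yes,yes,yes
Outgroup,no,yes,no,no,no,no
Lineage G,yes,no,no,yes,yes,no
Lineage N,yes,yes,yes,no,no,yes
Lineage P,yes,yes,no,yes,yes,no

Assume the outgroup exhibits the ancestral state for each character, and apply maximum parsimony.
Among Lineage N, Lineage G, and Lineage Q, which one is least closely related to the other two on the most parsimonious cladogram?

Lineage N

Character polarity is set by the outgroup: the derived state is whichever differs from the outgroup's state, so for Character 2 the derived state is 'no', and for the remaining characters it is 'yes'.
All ingroup taxa share the derived state 'yes' for Character 1; it defines the ingroup but does not resolve relationships within it.
Character 2 (derived state 'no') is shared by Lineage G and Lineage J — a synapomorphy uniting that clade.
Only Lineage A and Lineage N show the derived state 'yes' for Character 3, supporting them as a clade.
Only Lineage G, Lineage J, and Lineage P show the derived state 'yes' for Character 4, supporting them as a clade.
Only Lineage G, Lineage J, Lineage P, and Lineage Q show the derived state 'yes' for Character 5, supporting them as a clade.
Character 6 groups Lineage J and Lineage N, which is incompatible with the clades supported by the remaining characters; treating it as convergent (homoplasy) costs fewer steps than any alternative tree.
Most parsimonious ingroup topology: ((((Lineage G,Lineage J),Lineage P),Lineage Q),(Lineage N,Lineage A)).
Lineage G and Lineage Q share a more recent common ancestor with each other than either does with Lineage N, so Lineage N is the least closely related of the three.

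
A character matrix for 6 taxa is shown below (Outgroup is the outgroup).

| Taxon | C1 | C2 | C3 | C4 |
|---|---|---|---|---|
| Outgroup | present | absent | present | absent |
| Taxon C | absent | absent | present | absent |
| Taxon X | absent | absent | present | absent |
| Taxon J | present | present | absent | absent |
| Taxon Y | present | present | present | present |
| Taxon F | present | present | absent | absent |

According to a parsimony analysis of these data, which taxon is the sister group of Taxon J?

Character polarity is set by the outgroup: the derived state is whichever differs from the outgroup's state, so for C1, C3 the derived state is 'absent', and for the remaining characters it is 'present'.
Only Taxon C and Taxon X show the derived state 'absent' for C1, supporting them as a clade.
C2 (derived state 'present') is shared by Taxon F, Taxon J, and Taxon Y — a synapomorphy uniting that clade.
C3 (derived state 'absent') is shared by Taxon F and Taxon J — a synapomorphy uniting that clade.
C4 (derived state 'present') is unique to Taxon Y (autapomorphy; uninformative for grouping).
Most parsimonious ingroup topology: ((Taxon Y,(Taxon J,Taxon F)),(Taxon C,Taxon X)).
Taxon J and Taxon F form a cherry on this tree, so they are sister taxa.

Taxon F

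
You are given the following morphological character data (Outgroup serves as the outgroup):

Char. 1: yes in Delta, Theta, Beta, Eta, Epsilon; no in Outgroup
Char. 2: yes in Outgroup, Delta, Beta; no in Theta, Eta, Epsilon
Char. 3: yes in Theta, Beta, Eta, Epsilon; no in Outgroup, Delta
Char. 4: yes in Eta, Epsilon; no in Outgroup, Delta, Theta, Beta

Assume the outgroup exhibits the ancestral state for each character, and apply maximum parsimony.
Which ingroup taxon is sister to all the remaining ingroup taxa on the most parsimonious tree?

Delta

Character polarity is set by the outgroup: the derived state is whichever differs from the outgroup's state, so for Char. 2 the derived state is 'no', and for the remaining characters it is 'yes'.
Char. 1 (derived state 'yes') is shared by all ingroup taxa — unites the whole ingroup.
Char. 2 (derived state 'no') is shared by Epsilon, Eta, and Theta — a synapomorphy uniting that clade.
Only Beta, Epsilon, Eta, and Theta show the derived state 'yes' for Char. 3, supporting them as a clade.
Char. 4 (derived state 'yes') is shared by Epsilon and Eta — a synapomorphy uniting that clade.
Most parsimonious ingroup topology: (Delta,((Theta,(Eta,Epsilon)),Beta)).
Delta is sister to the clade containing all other ingroup taxa, so it is the earliest-diverging (most basal) ingroup lineage.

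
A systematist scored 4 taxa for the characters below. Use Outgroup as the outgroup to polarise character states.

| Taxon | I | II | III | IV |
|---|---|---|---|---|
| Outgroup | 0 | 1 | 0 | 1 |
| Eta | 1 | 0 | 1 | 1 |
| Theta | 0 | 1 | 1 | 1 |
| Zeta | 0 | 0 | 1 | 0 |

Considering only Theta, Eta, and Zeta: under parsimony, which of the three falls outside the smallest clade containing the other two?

Character polarity is set by the outgroup: the derived state is whichever differs from the outgroup's state, so for II, IV the derived state is '0', and for the remaining characters it is '1'.
I: derived state '1' in Eta only — an autapomorphy, so it tells us nothing about relationships among taxa.
Only Eta and Zeta show the derived state '0' for II, supporting them as a clade.
All ingroup taxa share the derived state '1' for III; it defines the ingroup but does not resolve relationships within it.
IV: derived state '0' in Zeta only — an autapomorphy, so it tells us nothing about relationships among taxa.
Most parsimonious ingroup topology: ((Eta,Zeta),Theta).
Eta and Zeta share a more recent common ancestor with each other than either does with Theta, so Theta is the least closely related of the three.

Theta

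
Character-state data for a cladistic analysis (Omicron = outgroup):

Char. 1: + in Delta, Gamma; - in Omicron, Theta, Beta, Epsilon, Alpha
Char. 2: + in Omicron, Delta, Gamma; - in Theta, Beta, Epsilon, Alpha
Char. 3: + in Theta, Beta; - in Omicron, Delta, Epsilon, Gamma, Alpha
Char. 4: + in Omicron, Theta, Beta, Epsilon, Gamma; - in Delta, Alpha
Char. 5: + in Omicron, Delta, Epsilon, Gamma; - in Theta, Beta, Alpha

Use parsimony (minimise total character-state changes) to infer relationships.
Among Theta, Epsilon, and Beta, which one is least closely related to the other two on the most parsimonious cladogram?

Character polarity is set by the outgroup: the derived state is whichever differs from the outgroup's state, so for Char. 2, Char. 4, Char. 5 the derived state is '-', and for the remaining characters it is '+'.
Char. 1: derived state '+' in Delta and Gamma only — synapomorphy for {Delta, Gamma}.
Only Alpha, Beta, Epsilon, and Theta show the derived state '-' for Char. 2, supporting them as a clade.
Char. 3: derived state '+' in Beta and Theta only — synapomorphy for {Beta, Theta}.
Char. 4 groups Alpha and Delta, which is incompatible with the clades supported by the remaining characters; treating it as convergent (homoplasy) costs fewer steps than any alternative tree.
Char. 5: derived state '-' in Alpha, Beta, and Theta only — synapomorphy for {Alpha, Beta, Theta}.
Most parsimonious ingroup topology: ((((Theta,Beta),Alpha),Epsilon),(Delta,Gamma)).
Beta and Theta share a more recent common ancestor with each other than either does with Epsilon, so Epsilon is the least closely related of the three.

Epsilon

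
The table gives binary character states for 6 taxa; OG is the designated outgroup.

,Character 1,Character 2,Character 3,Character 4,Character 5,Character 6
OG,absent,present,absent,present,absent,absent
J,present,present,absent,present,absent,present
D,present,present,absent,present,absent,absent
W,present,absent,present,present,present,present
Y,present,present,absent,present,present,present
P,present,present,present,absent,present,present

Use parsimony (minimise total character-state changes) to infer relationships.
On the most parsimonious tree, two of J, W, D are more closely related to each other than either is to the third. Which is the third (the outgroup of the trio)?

D

Character polarity is set by the outgroup: the derived state is whichever differs from the outgroup's state, so for Character 2, Character 4 the derived state is 'absent', and for the remaining characters it is 'present'.
All ingroup taxa share the derived state 'present' for Character 1; it defines the ingroup but does not resolve relationships within it.
Character 2: derived state 'absent' in W only — an autapomorphy, so it tells us nothing about relationships among taxa.
Character 3: derived state 'present' in P and W only — synapomorphy for {P, W}.
Character 4: derived state 'absent' in P only — an autapomorphy, so it tells us nothing about relationships among taxa.
Only P, W, and Y show the derived state 'present' for Character 5, supporting them as a clade.
Character 6 (derived state 'present') is shared by J, P, W, and Y — a synapomorphy uniting that clade.
Most parsimonious ingroup topology: ((J,((W,P),Y)),D).
W and J share a more recent common ancestor with each other than either does with D, so D is the least closely related of the three.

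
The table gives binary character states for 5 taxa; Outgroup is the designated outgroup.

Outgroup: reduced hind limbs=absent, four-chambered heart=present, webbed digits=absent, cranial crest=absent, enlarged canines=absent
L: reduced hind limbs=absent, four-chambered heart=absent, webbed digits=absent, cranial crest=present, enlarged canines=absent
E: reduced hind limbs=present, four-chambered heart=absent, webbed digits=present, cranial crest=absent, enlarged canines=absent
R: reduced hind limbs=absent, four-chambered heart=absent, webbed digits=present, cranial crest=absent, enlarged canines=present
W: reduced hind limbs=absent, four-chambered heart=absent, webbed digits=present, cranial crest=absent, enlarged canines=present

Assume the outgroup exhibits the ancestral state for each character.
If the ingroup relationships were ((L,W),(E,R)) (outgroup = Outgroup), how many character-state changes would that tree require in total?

Map each character onto ((L,W),(E,R)) (rooted by Outgroup) and count the minimum state changes it requires (Fitch parsimony):
reduced hind limbs: 1; four-chambered heart: 1; webbed digits: 2; cranial crest: 1; enlarged canines: 2.
Total tree length = 7.

7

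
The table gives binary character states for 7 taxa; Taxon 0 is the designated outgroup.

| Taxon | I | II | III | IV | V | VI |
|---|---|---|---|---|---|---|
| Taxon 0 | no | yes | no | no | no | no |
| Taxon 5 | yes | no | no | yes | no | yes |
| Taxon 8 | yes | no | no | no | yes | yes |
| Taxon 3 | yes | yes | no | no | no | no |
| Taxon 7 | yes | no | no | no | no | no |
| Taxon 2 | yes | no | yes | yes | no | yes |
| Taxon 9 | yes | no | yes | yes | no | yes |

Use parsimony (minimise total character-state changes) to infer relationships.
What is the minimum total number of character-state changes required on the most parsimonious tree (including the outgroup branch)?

Character polarity is set by the outgroup: the derived state is whichever differs from the outgroup's state, so for II the derived state is 'no', and for the remaining characters it is 'yes'.
All ingroup taxa share the derived state 'yes' for I; it defines the ingroup but does not resolve relationships within it.
Only Taxon 2, Taxon 5, Taxon 7, Taxon 8, and Taxon 9 show the derived state 'no' for II, supporting them as a clade.
Only Taxon 2 and Taxon 9 show the derived state 'yes' for III, supporting them as a clade.
IV (derived state 'yes') is shared by Taxon 2, Taxon 5, and Taxon 9 — a synapomorphy uniting that clade.
V: derived state 'yes' in Taxon 8 only — an autapomorphy, so it tells us nothing about relationships among taxa.
Only Taxon 2, Taxon 5, Taxon 8, and Taxon 9 show the derived state 'yes' for VI, supporting them as a clade.
Most parsimonious ingroup topology: ((((Taxon 5,(Taxon 9,Taxon 2)),Taxon 8),Taxon 7),Taxon 3).
Changes per character on this tree: I: 1; II: 1; III: 1; IV: 1; V: 1; VI: 1.
Total = 6.

6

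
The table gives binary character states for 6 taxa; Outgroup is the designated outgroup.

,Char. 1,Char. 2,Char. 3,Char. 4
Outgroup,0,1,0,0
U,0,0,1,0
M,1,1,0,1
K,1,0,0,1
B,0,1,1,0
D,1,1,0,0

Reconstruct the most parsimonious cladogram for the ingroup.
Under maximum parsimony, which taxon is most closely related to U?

B

Character polarity is set by the outgroup: the derived state is whichever differs from the outgroup's state, so for Char. 2 the derived state is '0', and for the remaining characters it is '1'.
Only D, K, and M show the derived state '1' for Char. 1, supporting them as a clade.
Char. 2 groups K and U, which is incompatible with the clades supported by the remaining characters; treating it as convergent (homoplasy) costs fewer steps than any alternative tree.
Only B and U show the derived state '1' for Char. 3, supporting them as a clade.
Char. 4 (derived state '1') is shared by K and M — a synapomorphy uniting that clade.
Most parsimonious ingroup topology: ((U,B),((M,K),D)).
U and B form a cherry on this tree, so they are sister taxa.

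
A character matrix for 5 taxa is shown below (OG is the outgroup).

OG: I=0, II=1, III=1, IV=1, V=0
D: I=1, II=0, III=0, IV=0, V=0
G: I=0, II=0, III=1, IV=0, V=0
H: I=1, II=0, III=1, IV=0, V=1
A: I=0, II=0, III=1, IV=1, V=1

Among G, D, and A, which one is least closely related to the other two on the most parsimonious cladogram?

A

Character polarity is set by the outgroup: the derived state is whichever differs from the outgroup's state, so for II, III, IV the derived state is '0', and for the remaining characters it is '1'.
I (derived state '1') is shared by D and H — a synapomorphy uniting that clade.
II (derived state '0') is shared by all ingroup taxa — unites the whole ingroup.
III (derived state '0') is unique to D (autapomorphy; uninformative for grouping).
IV (derived state '0') is shared by D, G, and H — a synapomorphy uniting that clade.
V (state '1') occurs in A and H but conflicts with the nesting implied by the other characters — most parsimoniously interpreted as homoplasy.
Most parsimonious ingroup topology: (((D,H),G),A).
G and D share a more recent common ancestor with each other than either does with A, so A is the least closely related of the three.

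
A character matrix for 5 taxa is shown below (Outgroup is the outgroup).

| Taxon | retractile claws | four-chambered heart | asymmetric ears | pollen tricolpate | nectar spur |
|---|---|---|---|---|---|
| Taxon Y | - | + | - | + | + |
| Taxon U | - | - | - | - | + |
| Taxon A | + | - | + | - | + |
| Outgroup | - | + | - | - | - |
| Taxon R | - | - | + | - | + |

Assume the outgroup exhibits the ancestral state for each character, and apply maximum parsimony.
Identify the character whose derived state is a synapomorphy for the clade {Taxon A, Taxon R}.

Character polarity is set by the outgroup: the derived state is whichever differs from the outgroup's state, so for four-chambered heart the derived state is '-', and for the remaining characters it is '+'.
retractile claws: derived state '+' in Taxon A only — an autapomorphy, so it tells us nothing about relationships among taxa.
Only Taxon A, Taxon R, and Taxon U show the derived state '-' for four-chambered heart, supporting them as a clade.
asymmetric ears (derived state '+') is shared by Taxon A and Taxon R — a synapomorphy uniting that clade.
pollen tricolpate (derived state '+') is unique to Taxon Y (autapomorphy; uninformative for grouping).
All ingroup taxa share the derived state '+' for nectar spur; it defines the ingroup but does not resolve relationships within it.
Most parsimonious ingroup topology: (Taxon Y,(Taxon U,(Taxon R,Taxon A))).
The clade {Taxon A, Taxon R} is supported by asymmetric ears: its derived state '+' occurs in exactly those taxa and in no other taxon (including the outgroup).

asymmetric ears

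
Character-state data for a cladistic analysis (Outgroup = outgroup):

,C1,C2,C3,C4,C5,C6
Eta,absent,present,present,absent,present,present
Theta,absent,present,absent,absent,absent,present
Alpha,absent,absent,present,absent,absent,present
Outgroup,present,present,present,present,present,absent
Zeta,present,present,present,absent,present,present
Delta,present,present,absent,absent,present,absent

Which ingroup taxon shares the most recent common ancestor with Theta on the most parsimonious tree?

Character polarity is set by the outgroup: the derived state is whichever differs from the outgroup's state, so for C1, C2, C3, C4, C5 the derived state is 'absent', and for the remaining characters it is 'present'.
C1: derived state 'absent' in Alpha, Eta, and Theta only — synapomorphy for {Alpha, Eta, Theta}.
C2: derived state 'absent' in Alpha only — an autapomorphy, so it tells us nothing about relationships among taxa.
C3 (state 'absent') occurs in Delta and Theta but conflicts with the nesting implied by the other characters — most parsimoniously interpreted as homoplasy.
C4 (derived state 'absent') is shared by all ingroup taxa — unites the whole ingroup.
C5: derived state 'absent' in Alpha and Theta only — synapomorphy for {Alpha, Theta}.
C6: derived state 'present' in Alpha, Eta, Theta, and Zeta only — synapomorphy for {Alpha, Eta, Theta, Zeta}.
Most parsimonious ingroup topology: (((Eta,(Theta,Alpha)),Zeta),Delta).
Theta and Alpha form a cherry on this tree, so they are sister taxa.

Alpha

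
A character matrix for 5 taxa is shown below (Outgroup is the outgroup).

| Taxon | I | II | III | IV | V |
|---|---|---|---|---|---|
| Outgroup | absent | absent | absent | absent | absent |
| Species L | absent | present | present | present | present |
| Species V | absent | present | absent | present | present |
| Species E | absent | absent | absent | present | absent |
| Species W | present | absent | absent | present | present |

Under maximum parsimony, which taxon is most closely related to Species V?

The outgroup has state 'absent' for every character, so 'present' is the derived state throughout.
I: derived state 'present' in Species W only — an autapomorphy, so it tells us nothing about relationships among taxa.
II (derived state 'present') is shared by Species L and Species V — a synapomorphy uniting that clade.
III: derived state 'present' in Species L only — an autapomorphy, so it tells us nothing about relationships among taxa.
IV (derived state 'present') is shared by all ingroup taxa — unites the whole ingroup.
V (derived state 'present') is shared by Species L, Species V, and Species W — a synapomorphy uniting that clade.
Most parsimonious ingroup topology: (((Species L,Species V),Species W),Species E).
Species V and Species L form a cherry on this tree, so they are sister taxa.

Species L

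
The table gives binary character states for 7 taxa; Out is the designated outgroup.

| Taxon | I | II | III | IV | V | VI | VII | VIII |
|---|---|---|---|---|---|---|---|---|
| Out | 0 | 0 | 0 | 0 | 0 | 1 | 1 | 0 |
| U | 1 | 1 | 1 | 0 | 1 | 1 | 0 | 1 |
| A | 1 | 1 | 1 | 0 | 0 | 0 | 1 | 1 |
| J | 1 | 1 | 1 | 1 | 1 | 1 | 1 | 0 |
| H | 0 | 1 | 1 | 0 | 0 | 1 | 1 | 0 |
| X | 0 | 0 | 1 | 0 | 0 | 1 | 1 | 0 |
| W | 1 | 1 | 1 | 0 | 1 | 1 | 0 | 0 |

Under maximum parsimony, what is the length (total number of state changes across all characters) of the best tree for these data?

9

Character polarity is set by the outgroup: the derived state is whichever differs from the outgroup's state, so for VI, VII the derived state is '0', and for the remaining characters it is '1'.
Only A, J, U, and W show the derived state '1' for I, supporting them as a clade.
II (derived state '1') is shared by A, H, J, U, and W — a synapomorphy uniting that clade.
All ingroup taxa share the derived state '1' for III; it defines the ingroup but does not resolve relationships within it.
IV (derived state '1') is unique to J (autapomorphy; uninformative for grouping).
V: derived state '1' in J, U, and W only — synapomorphy for {J, U, W}.
VI: derived state '0' in A only — an autapomorphy, so it tells us nothing about relationships among taxa.
VII: derived state '0' in U and W only — synapomorphy for {U, W}.
VIII (state '1') occurs in A and U but conflicts with the nesting implied by the other characters — most parsimoniously interpreted as homoplasy.
Most parsimonious ingroup topology: (((((U,W),J),A),H),X).
Changes per character on this tree: I: 1; II: 1; III: 1; IV: 1; V: 1; VI: 1; VII: 1; VIII: 2.
Total = 9.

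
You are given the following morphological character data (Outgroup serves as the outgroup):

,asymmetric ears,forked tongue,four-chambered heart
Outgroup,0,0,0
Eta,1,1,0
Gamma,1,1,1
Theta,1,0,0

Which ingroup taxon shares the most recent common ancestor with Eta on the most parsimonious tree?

Gamma

The outgroup has state '0' for every character, so '1' is the derived state throughout.
All ingroup taxa share the derived state '1' for asymmetric ears; it defines the ingroup but does not resolve relationships within it.
forked tongue: derived state '1' in Eta and Gamma only — synapomorphy for {Eta, Gamma}.
four-chambered heart: derived state '1' in Gamma only — an autapomorphy, so it tells us nothing about relationships among taxa.
Most parsimonious ingroup topology: ((Eta,Gamma),Theta).
Eta and Gamma form a cherry on this tree, so they are sister taxa.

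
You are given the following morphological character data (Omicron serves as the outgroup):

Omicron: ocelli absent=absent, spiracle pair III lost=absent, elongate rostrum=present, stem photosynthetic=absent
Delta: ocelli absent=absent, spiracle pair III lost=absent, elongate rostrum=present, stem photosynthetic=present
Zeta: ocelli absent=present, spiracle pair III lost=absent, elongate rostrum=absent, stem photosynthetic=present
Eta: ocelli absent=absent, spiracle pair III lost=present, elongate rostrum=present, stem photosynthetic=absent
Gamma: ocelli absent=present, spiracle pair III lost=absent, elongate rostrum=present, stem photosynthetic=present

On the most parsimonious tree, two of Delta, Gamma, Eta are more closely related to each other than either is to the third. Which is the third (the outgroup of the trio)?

Character polarity is set by the outgroup: the derived state is whichever differs from the outgroup's state, so for elongate rostrum the derived state is 'absent', and for the remaining characters it is 'present'.
ocelli absent (derived state 'present') is shared by Gamma and Zeta — a synapomorphy uniting that clade.
spiracle pair III lost: derived state 'present' in Eta only — an autapomorphy, so it tells us nothing about relationships among taxa.
elongate rostrum (derived state 'absent') is unique to Zeta (autapomorphy; uninformative for grouping).
stem photosynthetic: derived state 'present' in Delta, Gamma, and Zeta only — synapomorphy for {Delta, Gamma, Zeta}.
Most parsimonious ingroup topology: ((Delta,(Zeta,Gamma)),Eta).
Gamma and Delta share a more recent common ancestor with each other than either does with Eta, so Eta is the least closely related of the three.

Eta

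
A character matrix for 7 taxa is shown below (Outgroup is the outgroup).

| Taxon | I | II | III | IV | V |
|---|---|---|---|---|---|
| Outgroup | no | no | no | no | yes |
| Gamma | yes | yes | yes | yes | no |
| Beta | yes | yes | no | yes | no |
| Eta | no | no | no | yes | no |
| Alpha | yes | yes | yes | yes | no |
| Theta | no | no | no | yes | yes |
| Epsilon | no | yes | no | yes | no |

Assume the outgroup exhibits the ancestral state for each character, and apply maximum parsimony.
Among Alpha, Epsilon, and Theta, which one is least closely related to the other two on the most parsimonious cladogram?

Theta

Character polarity is set by the outgroup: the derived state is whichever differs from the outgroup's state, so for V the derived state is 'no', and for the remaining characters it is 'yes'.
I (derived state 'yes') is shared by Alpha, Beta, and Gamma — a synapomorphy uniting that clade.
II (derived state 'yes') is shared by Alpha, Beta, Epsilon, and Gamma — a synapomorphy uniting that clade.
Only Alpha and Gamma show the derived state 'yes' for III, supporting them as a clade.
All ingroup taxa share the derived state 'yes' for IV; it defines the ingroup but does not resolve relationships within it.
V: derived state 'no' in Alpha, Beta, Epsilon, Eta, and Gamma only — synapomorphy for {Alpha, Beta, Epsilon, Eta, Gamma}.
Most parsimonious ingroup topology: (((((Gamma,Alpha),Beta),Epsilon),Eta),Theta).
Epsilon and Alpha share a more recent common ancestor with each other than either does with Theta, so Theta is the least closely related of the three.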